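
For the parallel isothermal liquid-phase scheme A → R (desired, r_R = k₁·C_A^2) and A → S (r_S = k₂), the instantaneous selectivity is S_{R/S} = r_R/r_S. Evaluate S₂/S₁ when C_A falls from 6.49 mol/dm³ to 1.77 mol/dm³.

S_{R/S} = (k₁/k₂)·C_A^2, so S₂/S₁ = (C_{A,2}/C_{A,1})^2.
= (1.77/6.49)^2 = (0.2727)^2 = 0.0744.

0.0744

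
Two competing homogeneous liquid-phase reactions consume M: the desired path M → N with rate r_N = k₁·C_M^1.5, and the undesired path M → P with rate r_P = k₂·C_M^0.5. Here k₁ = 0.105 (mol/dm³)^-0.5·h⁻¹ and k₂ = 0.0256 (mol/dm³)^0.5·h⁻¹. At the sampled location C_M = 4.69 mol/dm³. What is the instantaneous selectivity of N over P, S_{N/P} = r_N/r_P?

19.2

S_{N/P} = r_N/r_P = (k₁·C_M^1.5)/(k₂·C_M^0.5) = (k₁/k₂)·C_M.
= (0.105×4.690^1.5) / (0.0256×4.690^0.5) = 1.066/0.05544 = 19.2.
Since the desired path is higher order in M, keeping C_M high (PFR or concentrated feed) favours N.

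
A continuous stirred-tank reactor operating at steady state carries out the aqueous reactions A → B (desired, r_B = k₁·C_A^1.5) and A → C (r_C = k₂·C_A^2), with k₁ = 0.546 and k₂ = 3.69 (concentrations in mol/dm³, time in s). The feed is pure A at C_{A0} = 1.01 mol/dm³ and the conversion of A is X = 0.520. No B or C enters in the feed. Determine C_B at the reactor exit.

Exit C_A = C_{A0}(1−X) = 1.01×0.480 = 0.4848 mol/dm³.
Rates in a CSTR are evaluated at the outlet concentration: r_B = 0.546×0.4848^1.5 = 0.1843, r_C = 3.69×0.4848^2 = 0.8673.
Fraction of consumed A going to B: r_B/(r_B+r_C) = 0.1753.
C_B = 0.1753·C_{A0}·X = 0.1753×1.01×0.520 = 0.0920 mol/dm³.

0.0920 mol/dm³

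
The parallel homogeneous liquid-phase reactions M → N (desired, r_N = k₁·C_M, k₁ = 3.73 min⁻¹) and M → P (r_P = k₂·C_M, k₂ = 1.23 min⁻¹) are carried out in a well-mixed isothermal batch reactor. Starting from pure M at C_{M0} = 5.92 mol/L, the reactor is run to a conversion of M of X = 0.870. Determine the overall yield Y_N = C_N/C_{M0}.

0.654

C_M = C_{M0}(1−X) = 0.7696 mol/L.
Both paths are first order in M, so the instantaneous fraction to N is constant: dC_N/d(−C_M) = k₁/(k₁+k₂) = 0.7520.
C_N = 0.7520·(C_{M0}−C_M) = 0.7520×5.150 = 3.87 mol/L.
Y_N = C_N/C_{M0} = 3.873/5.92 = 0.654.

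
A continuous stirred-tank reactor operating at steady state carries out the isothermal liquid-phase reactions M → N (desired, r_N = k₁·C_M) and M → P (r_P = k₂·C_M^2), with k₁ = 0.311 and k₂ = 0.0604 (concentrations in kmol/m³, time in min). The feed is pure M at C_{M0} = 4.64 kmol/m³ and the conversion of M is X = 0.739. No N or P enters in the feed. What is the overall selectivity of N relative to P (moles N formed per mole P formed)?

Exit C_M = C_{M0}(1−X) = 4.64×0.261 = 1.211 kmol/m³.
In a CSTR the entire volume is at exit conditions, so r_N = 0.311×1.211 = 0.3766 and r_P = 0.0604×1.211^2 = 0.08858.
Overall selectivity = C_N/C_P = r_Nτ/(r_Pτ) = r_N/r_P = 4.25.

4.25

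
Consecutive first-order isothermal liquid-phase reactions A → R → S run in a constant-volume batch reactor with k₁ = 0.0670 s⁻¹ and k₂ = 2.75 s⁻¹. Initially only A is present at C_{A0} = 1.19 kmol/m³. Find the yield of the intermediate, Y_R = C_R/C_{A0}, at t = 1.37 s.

0.0222

For first-order series with pure A initially, C_R(t) = k₁C_{A0}/(k₂−k₁)·(e^(−k₁t) − e^(−k₂t)).
e^(−k₁t) = e^(−0.0670×1.37) = e^(−0.09179) = 0.9123; e^(−k₂t) = e^(−3.768) = 0.02311.
C_R = 0.0670×1.19/(2.75−0.0670) × (0.9123−0.02311) = 0.02972×0.8892 = 0.02642 kmol/m³.
Y_R = C_R/C_{A0} = 0.02642/1.19 = 0.0222.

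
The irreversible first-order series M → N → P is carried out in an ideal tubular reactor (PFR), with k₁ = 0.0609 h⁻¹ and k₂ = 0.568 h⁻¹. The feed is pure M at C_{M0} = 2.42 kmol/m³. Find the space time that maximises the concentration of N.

4.40 h

The intermediate peaks when r₁ = r₂, i.e. k₁e^(−k₁τ) = k₂e^(−k₂τ), giving τ_opt = ln(k₂/k₁)/(k₂−k₁).
= ln(0.568/0.0609)/(0.568−0.0609) = ln(9.327)/0.5071 = 2.233/0.5071 = 4.40 h.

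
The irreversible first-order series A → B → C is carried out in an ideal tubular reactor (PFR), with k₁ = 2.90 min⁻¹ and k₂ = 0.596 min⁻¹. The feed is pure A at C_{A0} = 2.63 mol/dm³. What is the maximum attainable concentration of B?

At the optimum, C_{B,max}/C_{A0} = (k₁/k₂)^[k₂/(k₂−k₁)].
= (2.90/0.596)^(0.596/(0.596−2.90)) = (4.866)^(-0.2587) = 0.6641.
C_{B,max} = 0.6641×2.63 = 1.75 mol/dm³.

1.75 mol/dm³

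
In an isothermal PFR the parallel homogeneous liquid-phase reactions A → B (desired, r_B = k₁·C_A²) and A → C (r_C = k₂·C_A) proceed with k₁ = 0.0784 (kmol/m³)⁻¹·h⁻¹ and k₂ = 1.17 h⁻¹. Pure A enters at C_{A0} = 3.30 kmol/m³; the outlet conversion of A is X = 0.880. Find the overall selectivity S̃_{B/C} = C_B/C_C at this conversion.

0.121

C_A = C_{A0}(1−X) = 0.3960 kmol/m³.
Along a PFR/batch, dC_C/dC_A = −r_C/(r_B+r_C) = −k₂/(k₂+k₁·C_A).
Integrating from C_{A0} to C_A: C_C = (1.17/0.0784)·ln[(1.17+0.0784·3.30)/(1.17+0.0784·0.396)] = 14.92·ln(1.429/1.201) = 2.591 kmol/m³.
Then C_B = (C_{A0}−C_A) − C_C = 2.904 − 2.591 = 0.3135 kmol/m³.
S̃_{B/C} = C_B/C_C = 0.3135/2.591 = 0.121.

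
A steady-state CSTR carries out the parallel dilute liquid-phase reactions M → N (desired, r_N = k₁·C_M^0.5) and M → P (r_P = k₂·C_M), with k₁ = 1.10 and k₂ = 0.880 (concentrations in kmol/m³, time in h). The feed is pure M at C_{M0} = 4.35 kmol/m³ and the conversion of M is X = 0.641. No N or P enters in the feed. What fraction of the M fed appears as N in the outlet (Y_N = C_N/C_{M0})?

0.321

Exit C_M = C_{M0}(1−X) = 4.35×0.359 = 1.562 kmol/m³.
A CSTR operates uniformly at the exit composition, giving r_N = 1.375 and r_P = 1.374 (each k·C_M^n at C_M = 1.562).
Fraction of consumed M going to N: r_N/(r_N+r_P) = 0.5001.
C_N = 0.5001·C_{M0}·X = 0.5001×4.35×0.641 = 1.39 kmol/m³; Y_N = C_N/C_{M0} = 0.321.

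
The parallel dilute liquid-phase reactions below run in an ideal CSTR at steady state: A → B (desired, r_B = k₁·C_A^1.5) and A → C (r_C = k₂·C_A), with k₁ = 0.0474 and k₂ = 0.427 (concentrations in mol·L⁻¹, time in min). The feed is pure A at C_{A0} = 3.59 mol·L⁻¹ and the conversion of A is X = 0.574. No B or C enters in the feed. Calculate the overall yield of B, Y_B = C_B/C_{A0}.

Exit C_A = C_{A0}(1−X) = 3.59×0.426 = 1.529 mol·L⁻¹.
Rates in a CSTR are evaluated at the outlet concentration: r_B = 0.0474×1.529^1.5 = 0.08965, r_C = 0.427×1.529 = 0.6530.
Fraction of consumed A going to B: r_B/(r_B+r_C) = 0.1207.
C_B = 0.1207·C_{A0}·X = 0.1207×3.59×0.574 = 0.249 mol·L⁻¹; Y_B = C_B/C_{A0} = 0.0693.

0.0693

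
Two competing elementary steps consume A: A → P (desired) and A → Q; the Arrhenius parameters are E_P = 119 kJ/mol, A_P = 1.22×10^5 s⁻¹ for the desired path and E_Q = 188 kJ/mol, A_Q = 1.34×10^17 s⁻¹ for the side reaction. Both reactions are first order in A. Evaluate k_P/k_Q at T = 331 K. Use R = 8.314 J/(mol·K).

Since both paths have the same order in A, the concentration cancels and S_{P/Q} = k_P/k_Q = (A_P/A_Q)·exp[(E_Q−E_P)/(RT)].
(E_Q−E_P)/(RT) = (188−119)×10³/(8.314×331) = 69000/2752 = 25.07.
k_P/k_Q = (1.22×10^5/1.34×10^17)·exp(25.07) = 9.104×10^-13 × 7.748×10^10 = 0.0705.
Since E_P < E_Q, lowering the temperature improves selectivity toward P.

0.0705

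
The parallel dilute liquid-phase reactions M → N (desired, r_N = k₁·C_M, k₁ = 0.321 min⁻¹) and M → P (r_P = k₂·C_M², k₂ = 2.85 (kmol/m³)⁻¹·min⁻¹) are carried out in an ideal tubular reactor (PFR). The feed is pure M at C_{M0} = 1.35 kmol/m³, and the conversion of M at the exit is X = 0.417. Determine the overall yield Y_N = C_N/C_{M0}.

C_M = C_{M0}(1−X) = 0.7871 kmol/m³.
Along a PFR/batch, dC_N/dC_M = −r_N/(r_N+r_P) = −k₁/(k₁+k₂·C_M).
Integrating from C_{M0} to C_M: C_N = (0.321/2.85)·ln[(0.321+2.85·1.35)/(0.321+2.85·0.787)] = 0.1126·ln(4.169/2.564) = 0.05473 kmol/m³.
Y_N = C_N/C_{M0} = 0.05473/1.35 = 0.0405.

0.0405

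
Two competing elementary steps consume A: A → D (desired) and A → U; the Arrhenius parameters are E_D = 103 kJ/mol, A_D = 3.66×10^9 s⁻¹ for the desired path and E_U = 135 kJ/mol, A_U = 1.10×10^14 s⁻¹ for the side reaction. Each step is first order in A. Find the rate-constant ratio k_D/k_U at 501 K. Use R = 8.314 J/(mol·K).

With equal orders, S_{D/U} = k_D/k_U = (A_D/A_U)·exp[(E_U−E_D)/(RT)].
(E_U−E_D)/(RT) = (135−103)×10³/(8.314×501) = 32000/4165 = 7.682.
k_D/k_U = (3.66×10^9/1.10×10^14)·exp(7.682) = 3.327×10^-5 × 2170 = 0.0722.

0.0722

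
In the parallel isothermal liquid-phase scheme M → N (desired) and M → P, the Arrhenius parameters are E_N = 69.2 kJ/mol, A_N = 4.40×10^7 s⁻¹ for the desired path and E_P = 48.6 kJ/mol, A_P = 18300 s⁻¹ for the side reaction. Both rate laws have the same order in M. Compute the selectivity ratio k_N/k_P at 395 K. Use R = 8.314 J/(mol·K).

4.54

Since both paths have the same order in M, the concentration cancels and S_{N/P} = k_N/k_P = (A_N/A_P)·exp[(E_P−E_N)/(RT)].
(E_P−E_N)/(RT) = (48.6−69.2)×10³/(8.314×395) = -20600/3284 = -6.273.
k_N/k_P = (4.40×10^7/18300)·exp(-6.273) = 2404 × 0.001887 = 4.54.
Since E_N > E_P, raising the temperature improves selectivity toward N.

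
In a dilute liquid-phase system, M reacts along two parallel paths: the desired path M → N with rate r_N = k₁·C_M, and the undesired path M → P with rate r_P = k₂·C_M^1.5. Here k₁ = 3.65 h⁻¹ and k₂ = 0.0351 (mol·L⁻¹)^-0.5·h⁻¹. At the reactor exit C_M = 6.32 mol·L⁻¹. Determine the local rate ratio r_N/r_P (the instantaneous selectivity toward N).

41.4

S_{N/P} = r_N/r_P = (k₁·C_M)/(k₂·C_M^1.5) = (k₁/k₂)·C_M^-0.5.
= (3.65×6.320) / (0.0351×6.320^1.5) = 23.07/0.5577 = 41.4.
The undesired path is higher order in M, so low C_M (CSTR or dilute feed) favours N.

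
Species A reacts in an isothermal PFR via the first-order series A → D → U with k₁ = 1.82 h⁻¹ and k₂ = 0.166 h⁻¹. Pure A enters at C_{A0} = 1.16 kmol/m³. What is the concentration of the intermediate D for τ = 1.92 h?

The intermediate concentration in a first-order A→B→C sequence is C_D = k₁C_{A0}(e^(−k₁τ) − e^(−k₂τ))/(k₂−k₁).
e^(−k₁τ) = e^(−1.82×1.92) = e^(−3.494) = 0.03037; e^(−k₂τ) = e^(−0.3187) = 0.7271.
C_D = 1.82×1.16/(0.166−1.82) × (0.03037−0.7271) = (-1.276)×(-0.6967) = 0.8893 kmol/m³.

0.889 kmol/m³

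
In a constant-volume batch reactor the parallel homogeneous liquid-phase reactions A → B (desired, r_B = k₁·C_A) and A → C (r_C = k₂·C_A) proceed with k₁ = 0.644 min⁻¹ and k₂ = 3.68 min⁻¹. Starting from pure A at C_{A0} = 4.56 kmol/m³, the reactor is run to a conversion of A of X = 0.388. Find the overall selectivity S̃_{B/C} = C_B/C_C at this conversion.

C_A = C_{A0}(1−X) = 2.791 kmol/m³.
Both paths are first order in A, so the instantaneous fraction to B is constant: dC_B/d(−C_A) = k₁/(k₁+k₂) = 0.1489.
C_B = 0.1489·(C_{A0}−C_A) = 0.1489×1.769 = 0.264 kmol/m³.
C_C = (C_{A0}−C_A)−C_B = 1.506 kmol/m³; S̃_{B/C} = 0.2635/1.506 = 0.175.

0.175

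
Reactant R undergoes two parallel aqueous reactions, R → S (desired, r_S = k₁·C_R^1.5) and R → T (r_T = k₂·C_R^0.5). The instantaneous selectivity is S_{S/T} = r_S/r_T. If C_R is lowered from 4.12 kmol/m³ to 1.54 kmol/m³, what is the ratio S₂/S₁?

0.374

S_{S/T} = (k₁/k₂)·C_R, so S₂/S₁ = (C_{R,2}/C_{R,1}).
= 1.54/4.12 = 0.374.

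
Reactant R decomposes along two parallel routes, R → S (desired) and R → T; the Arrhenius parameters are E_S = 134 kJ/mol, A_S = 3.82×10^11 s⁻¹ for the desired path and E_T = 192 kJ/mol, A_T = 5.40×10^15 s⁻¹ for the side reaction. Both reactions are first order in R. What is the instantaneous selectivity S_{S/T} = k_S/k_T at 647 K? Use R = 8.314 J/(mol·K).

k_S/k_T = (A_S/A_T)·exp[−(E_S−E_T)/(RT)] = (A_S/A_T)·exp[(E_T−E_S)/(RT)].
(E_T−E_S)/(RT) = (192−134)×10³/(8.314×647) = 58000/5379 = 10.78.
k_S/k_T = (3.82×10^11/5.40×10^15)·exp(10.78) = 7.074×10^-5 × 48163 = 3.41.
Since E_S < E_T, lowering the temperature improves selectivity toward S.

3.41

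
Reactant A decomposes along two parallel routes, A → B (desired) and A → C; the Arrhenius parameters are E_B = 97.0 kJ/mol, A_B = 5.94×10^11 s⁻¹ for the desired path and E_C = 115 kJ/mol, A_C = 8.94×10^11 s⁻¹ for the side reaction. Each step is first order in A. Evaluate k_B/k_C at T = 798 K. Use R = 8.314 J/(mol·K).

10.0

With equal orders, S_{B/C} = k_B/k_C = (A_B/A_C)·exp[(E_C−E_B)/(RT)].
(E_C−E_B)/(RT) = (115−97.0)×10³/(8.314×798) = 18000/6635 = 2.713.
k_B/k_C = (5.94×10^11/8.94×10^11)·exp(2.713) = 0.6644 × 15.08 = 10.0.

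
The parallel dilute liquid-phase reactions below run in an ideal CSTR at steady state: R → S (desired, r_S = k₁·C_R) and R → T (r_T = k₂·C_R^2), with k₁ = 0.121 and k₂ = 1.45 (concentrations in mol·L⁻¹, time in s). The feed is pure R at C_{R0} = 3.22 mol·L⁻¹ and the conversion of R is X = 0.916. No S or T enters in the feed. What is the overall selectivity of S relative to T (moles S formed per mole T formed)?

0.309

Exit C_R = C_{R0}(1−X) = 3.22×0.0840 = 0.2705 mol·L⁻¹.
Rates in a CSTR are evaluated at the outlet concentration: r_S = 0.121×0.2705 = 0.03273, r_T = 1.45×0.2705^2 = 0.1061.
Overall selectivity = C_S/C_T = r_Sτ/(r_Tτ) = r_S/r_T = 0.309.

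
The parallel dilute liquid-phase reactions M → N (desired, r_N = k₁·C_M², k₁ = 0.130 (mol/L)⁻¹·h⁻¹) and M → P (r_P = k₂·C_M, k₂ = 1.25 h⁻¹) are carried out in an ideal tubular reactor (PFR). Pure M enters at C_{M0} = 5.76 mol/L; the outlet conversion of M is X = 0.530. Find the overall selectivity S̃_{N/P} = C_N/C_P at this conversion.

0.434

C_M = C_{M0}(1−X) = 2.707 mol/L.
Along a PFR/batch, dC_P/dC_M = −r_P/(r_N+r_P) = −k₂/(k₂+k₁·C_M).
Integrating from C_{M0} to C_M: C_P = (1.25/0.130)·ln[(1.25+0.130·5.76)/(1.25+0.130·2.71)] = 9.615·ln(1.999/1.602) = 2.128 mol/L.
Then C_N = (C_{M0}−C_M) − C_P = 3.053 − 2.128 = 0.9246 mol/L.
S̃_{N/P} = C_N/C_P = 0.9246/2.128 = 0.434.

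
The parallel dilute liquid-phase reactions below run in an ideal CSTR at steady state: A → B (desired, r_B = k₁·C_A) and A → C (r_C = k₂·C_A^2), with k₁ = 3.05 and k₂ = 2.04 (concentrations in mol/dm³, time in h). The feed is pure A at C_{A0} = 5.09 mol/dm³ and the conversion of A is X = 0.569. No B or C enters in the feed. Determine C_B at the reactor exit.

1.17 mol/dm³

Exit C_A = C_{A0}(1−X) = 5.09×0.431 = 2.194 mol/dm³.
Rates in a CSTR are evaluated at the outlet concentration: r_B = 3.05×2.194 = 6.691, r_C = 2.04×2.194^2 = 9.818.
Fraction of consumed A going to B: r_B/(r_B+r_C) = 0.4053.
C_B = 0.4053·C_{A0}·X = 0.4053×5.09×0.569 = 1.17 mol/dm³.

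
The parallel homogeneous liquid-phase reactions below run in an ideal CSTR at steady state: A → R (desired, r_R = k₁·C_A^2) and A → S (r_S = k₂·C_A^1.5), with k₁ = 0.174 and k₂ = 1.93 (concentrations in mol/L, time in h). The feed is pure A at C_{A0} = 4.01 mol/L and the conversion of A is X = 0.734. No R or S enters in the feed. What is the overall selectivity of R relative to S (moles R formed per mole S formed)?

Exit C_A = C_{A0}(1−X) = 4.01×0.266 = 1.067 mol/L.
In a CSTR the entire volume is at exit conditions, so r_R = 0.174×1.067^2 = 0.1980 and r_S = 1.93×1.067^1.5 = 2.126.
Overall selectivity = C_R/C_S = r_Rτ/(r_Sτ) = r_R/r_S = 0.0931.

0.0931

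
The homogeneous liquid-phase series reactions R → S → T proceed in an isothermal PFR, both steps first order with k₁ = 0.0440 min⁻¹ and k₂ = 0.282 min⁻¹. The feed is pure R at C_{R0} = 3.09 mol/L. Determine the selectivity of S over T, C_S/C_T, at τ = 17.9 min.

The intermediate concentration in a first-order A→B→C sequence is C_S = k₁C_{R0}(e^(−k₁τ) − e^(−k₂τ))/(k₂−k₁).
e^(−k₁τ) = e^(−0.0440×17.9) = e^(−0.7876) = 0.4549; e^(−k₂τ) = e^(−5.048) = 0.006423.
C_S = 0.0440×3.09/(0.282−0.0440) × (0.4549−0.006423) = 0.5713×0.4485 = 0.2562 mol/L.
C_R = C_{R0}e^(−k₁τ) = 1.406 mol/L, so C_T = C_{R0}−C_R−C_S = 1.428 mol/L; C_S/C_T = 0.179.

0.179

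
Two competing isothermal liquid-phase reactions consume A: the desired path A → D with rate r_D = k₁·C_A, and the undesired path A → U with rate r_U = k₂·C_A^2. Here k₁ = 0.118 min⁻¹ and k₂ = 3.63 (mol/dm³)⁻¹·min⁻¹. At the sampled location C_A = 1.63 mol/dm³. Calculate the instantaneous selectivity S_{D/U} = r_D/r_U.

0.0199

S_{D/U} = r_D/r_U = (k₁·C_A)/(k₂·C_A^2) = (k₁/k₂)·C_A⁻¹.
= (0.118×1.630) / (3.63×1.630^2) = 0.1923/9.645 = 0.0199.
The undesired path is higher order in A, so low C_A (CSTR or dilute feed) favours D.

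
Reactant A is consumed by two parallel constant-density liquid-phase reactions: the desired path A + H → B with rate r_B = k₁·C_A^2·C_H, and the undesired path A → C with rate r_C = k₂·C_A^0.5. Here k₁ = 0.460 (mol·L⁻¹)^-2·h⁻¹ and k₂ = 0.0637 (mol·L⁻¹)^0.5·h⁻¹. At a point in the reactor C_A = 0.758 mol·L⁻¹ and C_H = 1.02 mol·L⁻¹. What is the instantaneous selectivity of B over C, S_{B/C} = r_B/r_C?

4.86

S_{B/C} = r_B/r_C = (k₁·C_A^2·C_H)/(k₂·C_A^0.5) = (k₁/k₂)·C_A^1.5·C_H.
= (0.460×0.7580^2×1.020) / (0.0637×0.7580^0.5) = 0.2696/0.05546 = 4.86.
Since the desired path is higher order in A, keeping C_A high (PFR or concentrated feed) favours B.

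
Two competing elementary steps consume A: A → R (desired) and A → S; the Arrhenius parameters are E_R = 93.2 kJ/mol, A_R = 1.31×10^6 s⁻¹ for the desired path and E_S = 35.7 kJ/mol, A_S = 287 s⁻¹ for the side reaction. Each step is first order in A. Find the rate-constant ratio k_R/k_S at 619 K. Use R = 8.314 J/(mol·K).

0.0641

k_R/k_S = (A_R/A_S)·exp[−(E_R−E_S)/(RT)] = (A_R/A_S)·exp[(E_S−E_R)/(RT)].
(E_S−E_R)/(RT) = (35.7−93.2)×10³/(8.314×619) = -57500/5146 = -11.17.
k_R/k_S = (1.31×10^6/287)·exp(-11.17) = 4564 × 1.405×10^-5 = 0.0641.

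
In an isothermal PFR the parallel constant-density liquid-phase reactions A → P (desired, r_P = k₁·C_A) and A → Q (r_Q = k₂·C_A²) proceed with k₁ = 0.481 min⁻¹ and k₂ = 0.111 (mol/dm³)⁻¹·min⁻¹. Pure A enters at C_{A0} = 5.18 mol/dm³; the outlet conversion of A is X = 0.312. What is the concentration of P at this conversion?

0.807 mol/dm³

C_A = C_{A0}(1−X) = 3.564 mol/dm³.
Along a PFR/batch, dC_P/dC_A = −r_P/(r_P+r_Q) = −k₁/(k₁+k₂·C_A).
Integrating from C_{A0} to C_A: C_P = (0.481/0.111)·ln[(0.481+0.111·5.18)/(0.481+0.111·3.56)] = 4.333·ln(1.056/0.8766) = 0.8068 mol/dm³.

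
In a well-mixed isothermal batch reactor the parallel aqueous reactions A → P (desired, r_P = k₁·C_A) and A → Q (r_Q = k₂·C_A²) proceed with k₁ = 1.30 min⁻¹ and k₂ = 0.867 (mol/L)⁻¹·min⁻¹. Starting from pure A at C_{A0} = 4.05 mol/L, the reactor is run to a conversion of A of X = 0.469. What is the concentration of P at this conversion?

C_A = C_{A0}(1−X) = 2.151 mol/L.
Along a PFR/batch, dC_P/dC_A = −r_P/(r_P+r_Q) = −k₁/(k₁+k₂·C_A).
Integrating from C_{A0} to C_A: C_P = (1.30/0.867)·ln[(1.30+0.867·4.05)/(1.30+0.867·2.15)] = 1.499·ln(4.811/3.165) = 0.6282 mol/L.

0.628 mol/L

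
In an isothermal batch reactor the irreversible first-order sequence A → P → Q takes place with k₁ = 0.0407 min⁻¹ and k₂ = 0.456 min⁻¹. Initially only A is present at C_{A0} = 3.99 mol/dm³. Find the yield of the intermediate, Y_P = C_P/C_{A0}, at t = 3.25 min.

The intermediate concentration in a first-order A→B→C sequence is C_P = k₁C_{A0}(e^(−k₁t) − e^(−k₂t))/(k₂−k₁).
e^(−k₁t) = e^(−0.0407×3.25) = e^(−0.1323) = 0.8761; e^(−k₂t) = e^(−1.482) = 0.2272.
C_P = 0.0407×3.99/(0.456−0.0407) × (0.8761−0.2272) = 0.3910×0.6489 = 0.2537 mol/dm³.
Y_P = C_P/C_{A0} = 0.2537/3.99 = 0.0636.

0.0636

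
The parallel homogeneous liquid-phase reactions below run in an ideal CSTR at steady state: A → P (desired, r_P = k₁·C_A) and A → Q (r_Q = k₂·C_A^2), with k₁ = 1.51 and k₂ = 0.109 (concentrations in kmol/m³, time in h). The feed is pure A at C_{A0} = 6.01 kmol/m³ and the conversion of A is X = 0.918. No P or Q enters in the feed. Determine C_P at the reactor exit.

Exit C_A = C_{A0}(1−X) = 6.01×0.0820 = 0.4928 kmol/m³.
In a CSTR the entire volume is at exit conditions, so r_P = 1.51×0.4928 = 0.7442 and r_Q = 0.109×0.4928^2 = 0.02647.
Fraction of consumed A going to P: r_P/(r_P+r_Q) = 0.9656.
C_P = 0.9656·C_{A0}·X = 0.9656×6.01×0.918 = 5.33 kmol/m³.

5.33 kmol/m³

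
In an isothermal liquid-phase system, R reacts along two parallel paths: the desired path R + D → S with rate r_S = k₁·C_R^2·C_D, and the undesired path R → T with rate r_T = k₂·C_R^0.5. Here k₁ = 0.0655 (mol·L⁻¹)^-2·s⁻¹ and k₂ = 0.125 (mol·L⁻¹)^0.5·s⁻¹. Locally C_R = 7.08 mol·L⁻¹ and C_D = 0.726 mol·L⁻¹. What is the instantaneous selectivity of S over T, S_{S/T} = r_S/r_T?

7.17

S_{S/T} = r_S/r_T = (k₁·C_R^2·C_D)/(k₂·C_R^0.5) = (k₁/k₂)·C_R^1.5·C_D.
= (0.0655×7.080^2×0.7260) / (0.125×7.080^0.5) = 2.384/0.3326 = 7.17.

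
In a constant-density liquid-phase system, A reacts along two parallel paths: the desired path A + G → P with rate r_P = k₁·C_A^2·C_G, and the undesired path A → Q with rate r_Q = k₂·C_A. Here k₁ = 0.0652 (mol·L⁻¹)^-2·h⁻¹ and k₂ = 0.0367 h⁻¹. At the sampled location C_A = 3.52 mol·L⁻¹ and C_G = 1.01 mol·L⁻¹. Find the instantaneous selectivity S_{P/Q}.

S_{P/Q} = r_P/r_Q = (k₁·C_A^2·C_G)/(k₂·C_A) = (k₁/k₂)·C_A·C_G.
= (0.0652×3.520^2×1.010) / (0.0367×3.520) = 0.8159/0.1292 = 6.32.

6.32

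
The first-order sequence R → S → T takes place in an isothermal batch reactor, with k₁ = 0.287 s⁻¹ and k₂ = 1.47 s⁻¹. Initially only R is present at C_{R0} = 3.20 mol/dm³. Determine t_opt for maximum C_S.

1.38 s

Setting dC_S/dt = 0 gives t_opt = ln(k₂/k₁)/(k₂−k₁).
= ln(1.47/0.287)/(1.47−0.287) = ln(5.122)/1.183 = 1.634/1.183 = 1.38 s.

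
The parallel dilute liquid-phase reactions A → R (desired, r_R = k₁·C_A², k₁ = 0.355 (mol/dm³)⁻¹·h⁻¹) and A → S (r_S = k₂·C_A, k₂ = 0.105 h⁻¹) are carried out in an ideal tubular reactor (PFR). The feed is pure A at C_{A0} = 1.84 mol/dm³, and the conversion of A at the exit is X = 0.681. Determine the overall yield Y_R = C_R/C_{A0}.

C_A = C_{A0}(1−X) = 0.5870 mol/dm³.
Along a PFR/batch, dC_S/dC_A = −r_S/(r_R+r_S) = −k₂/(k₂+k₁·C_A).
Integrating from C_{A0} to C_A: C_S = (0.105/0.355)·ln[(0.105+0.355·1.84)/(0.105+0.355·0.587)] = 0.2958·ln(0.7582/0.3134) = 0.2613 mol/dm³.
Then C_R = (C_{A0}−C_A) − C_S = 1.253 − 0.2613 = 0.9917 mol/dm³.
Y_R = C_R/C_{A0} = 0.9917/1.84 = 0.539.

0.539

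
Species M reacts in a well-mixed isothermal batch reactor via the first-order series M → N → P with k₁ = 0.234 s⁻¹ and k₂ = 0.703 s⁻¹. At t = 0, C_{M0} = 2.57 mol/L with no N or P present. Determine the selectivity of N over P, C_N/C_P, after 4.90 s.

0.264

For first-order series with pure M initially, C_N(t) = k₁C_{M0}/(k₂−k₁)·(e^(−k₁t) − e^(−k₂t)).
e^(−k₁t) = e^(−0.234×4.90) = e^(−1.147) = 0.3177; e^(−k₂t) = e^(−3.445) = 0.03191.
C_N = 0.234×2.57/(0.703−0.234) × (0.3177−0.03191) = 1.282×0.2858 = 0.3665 mol/L.
C_M = C_{M0}e^(−k₁t) = 0.8165 mol/L, so C_P = C_{M0}−C_M−C_N = 1.387 mol/L; C_N/C_P = 0.264.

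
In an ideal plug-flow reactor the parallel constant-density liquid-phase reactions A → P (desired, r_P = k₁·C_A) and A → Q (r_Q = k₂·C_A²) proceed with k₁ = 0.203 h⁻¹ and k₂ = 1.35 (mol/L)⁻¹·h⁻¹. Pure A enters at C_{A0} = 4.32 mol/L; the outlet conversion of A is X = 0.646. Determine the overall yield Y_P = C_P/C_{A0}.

C_A = C_{A0}(1−X) = 1.529 mol/L.
Along a PFR/batch, dC_P/dC_A = −r_P/(r_P+r_Q) = −k₁/(k₁+k₂·C_A).
Integrating from C_{A0} to C_A: C_P = (0.203/1.35)·ln[(0.203+1.35·4.32)/(0.203+1.35·1.53)] = 0.1504·ln(6.035/2.268) = 0.1472 mol/L.
Y_P = C_P/C_{A0} = 0.1472/4.32 = 0.0341.

0.0341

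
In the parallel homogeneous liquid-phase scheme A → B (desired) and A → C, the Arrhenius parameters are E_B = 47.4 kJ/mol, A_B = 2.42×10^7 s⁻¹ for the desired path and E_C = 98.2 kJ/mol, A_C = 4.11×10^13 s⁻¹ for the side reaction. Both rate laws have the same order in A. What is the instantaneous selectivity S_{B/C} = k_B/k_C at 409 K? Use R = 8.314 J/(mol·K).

With equal orders, S_{B/C} = k_B/k_C = (A_B/A_C)·exp[(E_C−E_B)/(RT)].
(E_C−E_B)/(RT) = (98.2−47.4)×10³/(8.314×409) = 50800/3400 = 14.94.
k_B/k_C = (2.42×10^7/4.11×10^13)·exp(14.94) = 5.888×10^-7 × 3.077×10^6 = 1.81.
Since E_B < E_C, lowering the temperature improves selectivity toward B.

1.81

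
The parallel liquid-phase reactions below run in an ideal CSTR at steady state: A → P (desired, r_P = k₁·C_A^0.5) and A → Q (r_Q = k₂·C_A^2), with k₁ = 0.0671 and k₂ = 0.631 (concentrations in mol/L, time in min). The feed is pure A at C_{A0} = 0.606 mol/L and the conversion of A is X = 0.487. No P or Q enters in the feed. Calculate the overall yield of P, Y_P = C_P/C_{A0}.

0.185

Exit C_A = C_{A0}(1−X) = 0.606×0.513 = 0.3109 mol/L.
A CSTR operates uniformly at the exit composition, giving r_P = 0.03741 and r_Q = 0.06098 (each k·C_A^n at C_A = 0.3109).
Fraction of consumed A going to P: r_P/(r_P+r_Q) = 0.3802.
C_P = 0.3802·C_{A0}·X = 0.3802×0.606×0.487 = 0.112 mol/L; Y_P = C_P/C_{A0} = 0.185.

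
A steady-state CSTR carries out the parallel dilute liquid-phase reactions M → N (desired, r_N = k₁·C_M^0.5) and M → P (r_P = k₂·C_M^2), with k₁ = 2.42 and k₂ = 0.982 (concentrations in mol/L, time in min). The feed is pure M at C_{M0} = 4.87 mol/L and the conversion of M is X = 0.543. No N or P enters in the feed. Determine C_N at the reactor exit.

1.13 mol/L

Exit C_M = C_{M0}(1−X) = 4.87×0.457 = 2.226 mol/L.
A CSTR operates uniformly at the exit composition, giving r_N = 3.610 and r_P = 4.864 (each k·C_M^n at C_M = 2.226).
Fraction of consumed M going to N: r_N/(r_N+r_P) = 0.4260.
C_N = 0.4260·C_{M0}·X = 0.4260×4.87×0.543 = 1.13 mol/L.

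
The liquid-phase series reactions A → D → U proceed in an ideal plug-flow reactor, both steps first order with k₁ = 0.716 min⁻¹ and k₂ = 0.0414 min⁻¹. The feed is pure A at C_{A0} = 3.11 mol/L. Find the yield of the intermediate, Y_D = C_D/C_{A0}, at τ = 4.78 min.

0.836

The intermediate concentration in a first-order A→B→C sequence is C_D = k₁C_{A0}(e^(−k₁τ) − e^(−k₂τ))/(k₂−k₁).
e^(−k₁τ) = e^(−0.716×4.78) = e^(−3.422) = 0.03263; e^(−k₂τ) = e^(−0.1979) = 0.8205.
C_D = 0.716×3.11/(0.0414−0.716) × (0.03263−0.8205) = (-3.301)×(-0.7878) = 2.601 mol/L.
Y_D = C_D/C_{A0} = 2.601/3.11 = 0.836.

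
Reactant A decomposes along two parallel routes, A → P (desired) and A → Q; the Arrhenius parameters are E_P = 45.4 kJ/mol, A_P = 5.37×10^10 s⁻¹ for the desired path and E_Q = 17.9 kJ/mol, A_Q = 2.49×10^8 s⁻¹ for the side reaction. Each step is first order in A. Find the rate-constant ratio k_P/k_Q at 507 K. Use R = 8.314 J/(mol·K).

k_P/k_Q = (A_P/A_Q)·exp[−(E_P−E_Q)/(RT)] = (A_P/A_Q)·exp[(E_Q−E_P)/(RT)].
(E_Q−E_P)/(RT) = (17.9−45.4)×10³/(8.314×507) = -27500/4215 = -6.524.
k_P/k_Q = (5.37×10^10/2.49×10^8)·exp(-6.524) = 215.7 × 0.001468 = 0.317.
Since E_P > E_Q, raising the temperature improves selectivity toward P.

0.317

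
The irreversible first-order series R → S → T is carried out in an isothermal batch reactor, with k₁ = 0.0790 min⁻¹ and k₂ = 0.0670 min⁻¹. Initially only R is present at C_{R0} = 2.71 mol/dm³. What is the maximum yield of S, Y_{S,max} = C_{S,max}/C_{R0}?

Evaluating C_S at t_opt = ln(k₂/k₁)/(k₂−k₁) gives C_{S,max}/C_{R0} = (k₁/k₂)^[k₂/(k₂−k₁)].
= (0.0790/0.0670)^(0.0670/(0.0670−0.0790)) = (1.179)^(-5.583) = 0.3986.

0.399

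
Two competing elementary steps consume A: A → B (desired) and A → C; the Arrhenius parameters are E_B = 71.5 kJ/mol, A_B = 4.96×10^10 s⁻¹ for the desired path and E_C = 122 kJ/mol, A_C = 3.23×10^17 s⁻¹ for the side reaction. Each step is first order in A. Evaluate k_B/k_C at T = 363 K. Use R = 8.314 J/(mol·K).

2.84

With equal orders, S_{B/C} = k_B/k_C = (A_B/A_C)·exp[(E_C−E_B)/(RT)].
(E_C−E_B)/(RT) = (122−71.5)×10³/(8.314×363) = 50500/3018 = 16.73.
k_B/k_C = (4.96×10^10/3.23×10^17)·exp(16.73) = 1.536×10^-7 × 1.850×10^7 = 2.84.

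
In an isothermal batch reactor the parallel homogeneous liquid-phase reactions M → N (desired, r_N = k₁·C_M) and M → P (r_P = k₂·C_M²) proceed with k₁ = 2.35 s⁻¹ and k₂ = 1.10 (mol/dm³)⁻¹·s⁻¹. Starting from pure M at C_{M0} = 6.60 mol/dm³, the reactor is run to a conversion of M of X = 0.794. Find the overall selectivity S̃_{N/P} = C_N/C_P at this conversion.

0.596

C_M = C_{M0}(1−X) = 1.360 mol/dm³.
Along a PFR/batch, dC_N/dC_M = −r_N/(r_N+r_P) = −k₁/(k₁+k₂·C_M).
Integrating from C_{M0} to C_M: C_N = (2.35/1.10)·ln[(2.35+1.10·6.60)/(2.35+1.10·1.36)] = 2.136·ln(9.610/3.846) = 1.957 mol/dm³.
C_P = (C_{M0}−C_M)−C_N = 3.284 mol/dm³; S̃_{N/P} = 1.957/3.284 = 0.596.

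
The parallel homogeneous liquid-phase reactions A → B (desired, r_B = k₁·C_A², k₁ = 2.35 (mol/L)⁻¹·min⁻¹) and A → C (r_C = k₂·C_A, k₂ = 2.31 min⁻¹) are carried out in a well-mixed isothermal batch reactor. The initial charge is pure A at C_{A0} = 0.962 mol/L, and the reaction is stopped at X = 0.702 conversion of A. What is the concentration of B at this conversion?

0.256 mol/L

C_A = C_{A0}(1−X) = 0.2867 mol/L.
Along a PFR/batch, dC_C/dC_A = −r_C/(r_B+r_C) = −k₂/(k₂+k₁·C_A).
Integrating from C_{A0} to C_A: C_C = (2.31/2.35)·ln[(2.31+2.35·0.962)/(2.31+2.35·0.287)] = 0.9830·ln(4.571/2.984) = 0.4192 mol/L.
Then C_B = (C_{A0}−C_A) − C_C = 0.6753 − 0.4192 = 0.2561 mol/L.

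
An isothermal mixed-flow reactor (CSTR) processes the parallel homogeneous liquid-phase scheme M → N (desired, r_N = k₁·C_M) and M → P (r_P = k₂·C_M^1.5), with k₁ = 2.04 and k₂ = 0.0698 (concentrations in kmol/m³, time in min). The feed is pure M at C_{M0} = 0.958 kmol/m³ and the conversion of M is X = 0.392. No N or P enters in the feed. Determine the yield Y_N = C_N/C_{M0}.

Exit C_M = C_{M0}(1−X) = 0.958×0.608 = 0.5825 kmol/m³.
In a CSTR the entire volume is at exit conditions, so r_N = 2.04×0.5825 = 1.188 and r_P = 0.0698×0.5825^1.5 = 0.03103.
Fraction of consumed M going to N: r_N/(r_N+r_P) = 0.9746.
C_N = 0.9746·C_{M0}·X = 0.9746×0.958×0.392 = 0.366 kmol/m³; Y_N = C_N/C_{M0} = 0.382.

0.382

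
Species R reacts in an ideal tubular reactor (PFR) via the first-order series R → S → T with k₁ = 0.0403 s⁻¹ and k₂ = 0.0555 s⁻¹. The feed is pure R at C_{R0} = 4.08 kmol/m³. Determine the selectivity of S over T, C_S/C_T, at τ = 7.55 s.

4.22

For first-order series with pure R initially, C_S(τ) = k₁C_{R0}/(k₂−k₁)·(e^(−k₁τ) − e^(−k₂τ)).
e^(−k₁τ) = e^(−0.0403×7.55) = e^(−0.3043) = 0.7377; e^(−k₂τ) = e^(−0.4190) = 0.6577.
C_S = 0.0403×4.08/(0.0555−0.0403) × (0.7377−0.6577) = 10.82×0.07998 = 0.8651 kmol/m³.
C_R = C_{R0}e^(−k₁τ) = 3.010 kmol/m³, so C_T = C_{R0}−C_R−C_S = 0.2052 kmol/m³; C_S/C_T = 4.22.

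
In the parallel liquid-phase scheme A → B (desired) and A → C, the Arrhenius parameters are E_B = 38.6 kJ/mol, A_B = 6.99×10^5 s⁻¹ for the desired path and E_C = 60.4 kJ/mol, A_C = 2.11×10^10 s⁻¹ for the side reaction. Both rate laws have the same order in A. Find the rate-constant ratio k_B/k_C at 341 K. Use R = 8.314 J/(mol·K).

k_B/k_C = (A_B/A_C)·exp[−(E_B−E_C)/(RT)] = (A_B/A_C)·exp[(E_C−E_B)/(RT)].
(E_C−E_B)/(RT) = (60.4−38.6)×10³/(8.314×341) = 21800/2835 = 7.689.
k_B/k_C = (6.99×10^5/2.11×10^10)·exp(7.689) = 3.313×10^-5 × 2185 = 0.0724.
Since E_B < E_C, lowering the temperature improves selectivity toward B.

0.0724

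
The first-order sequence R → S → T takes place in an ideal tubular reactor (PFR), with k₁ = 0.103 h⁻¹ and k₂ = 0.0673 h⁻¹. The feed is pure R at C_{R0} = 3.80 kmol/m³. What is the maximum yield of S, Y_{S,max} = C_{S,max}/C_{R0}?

Evaluating C_S at τ_opt = ln(k₂/k₁)/(k₂−k₁) gives C_{S,max}/C_{R0} = (k₁/k₂)^[k₂/(k₂−k₁)].
= (0.103/0.0673)^(0.0673/(0.0673−0.103)) = (1.530)^(-1.885) = 0.4483.

0.448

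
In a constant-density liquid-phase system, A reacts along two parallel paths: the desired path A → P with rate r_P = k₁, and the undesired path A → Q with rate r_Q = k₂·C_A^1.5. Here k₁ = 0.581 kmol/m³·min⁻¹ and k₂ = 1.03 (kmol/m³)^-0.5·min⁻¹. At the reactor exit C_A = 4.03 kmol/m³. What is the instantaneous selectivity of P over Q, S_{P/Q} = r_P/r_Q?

0.0697

S_{P/Q} = r_P/r_Q = (k₁)/(k₂·C_A^1.5) = (k₁/k₂)·C_A^-1.5.
= (0.581) / (1.03×4.030^1.5) = 0.5810/8.333 = 0.0697.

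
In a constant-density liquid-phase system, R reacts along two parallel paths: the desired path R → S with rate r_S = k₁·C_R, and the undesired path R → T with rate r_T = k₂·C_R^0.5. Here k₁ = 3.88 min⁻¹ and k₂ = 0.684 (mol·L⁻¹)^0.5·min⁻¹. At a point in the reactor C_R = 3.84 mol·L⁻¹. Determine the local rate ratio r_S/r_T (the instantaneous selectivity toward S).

S_{S/T} = r_S/r_T = (k₁·C_R)/(k₂·C_R^0.5) = (k₁/k₂)·C_R^0.5.
= (3.88×3.840) / (0.684×3.840^0.5) = 14.90/1.340 = 11.1.

11.1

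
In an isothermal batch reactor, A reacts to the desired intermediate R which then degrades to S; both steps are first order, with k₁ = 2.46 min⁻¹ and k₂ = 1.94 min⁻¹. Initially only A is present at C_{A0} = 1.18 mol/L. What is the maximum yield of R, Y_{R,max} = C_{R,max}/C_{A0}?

0.412

At the optimum, C_{R,max}/C_{A0} = (k₁/k₂)^[k₂/(k₂−k₁)].
= (2.46/1.94)^(1.94/(1.94−2.46)) = (1.268)^(-3.731) = 0.4123.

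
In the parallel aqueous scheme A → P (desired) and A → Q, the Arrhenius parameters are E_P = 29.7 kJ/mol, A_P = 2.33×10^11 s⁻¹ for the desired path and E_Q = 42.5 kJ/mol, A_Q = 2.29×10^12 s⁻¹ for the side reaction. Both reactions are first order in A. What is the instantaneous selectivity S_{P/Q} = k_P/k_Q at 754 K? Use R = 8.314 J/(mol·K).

0.784

With equal orders, S_{P/Q} = k_P/k_Q = (A_P/A_Q)·exp[(E_Q−E_P)/(RT)].
(E_Q−E_P)/(RT) = (42.5−29.7)×10³/(8.314×754) = 12800/6269 = 2.042.
k_P/k_Q = (2.33×10^11/2.29×10^12)·exp(2.042) = 0.1017 × 7.705 = 0.784.
Since E_P < E_Q, lowering the temperature improves selectivity toward P.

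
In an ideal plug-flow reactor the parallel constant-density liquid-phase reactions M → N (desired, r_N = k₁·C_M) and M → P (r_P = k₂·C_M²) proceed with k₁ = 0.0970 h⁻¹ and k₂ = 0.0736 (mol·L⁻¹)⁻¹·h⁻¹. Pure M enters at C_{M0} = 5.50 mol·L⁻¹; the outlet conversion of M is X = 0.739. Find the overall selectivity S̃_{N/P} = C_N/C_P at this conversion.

C_M = C_{M0}(1−X) = 1.435 mol·L⁻¹.
Along a PFR/batch, dC_N/dC_M = −r_N/(r_N+r_P) = −k₁/(k₁+k₂·C_M).
Integrating from C_{M0} to C_M: C_N = (0.0970/0.0736)·ln[(0.0970+0.0736·5.50)/(0.0970+0.0736·1.44)] = 1.318·ln(0.5018/0.2027) = 1.195 mol·L⁻¹.
C_P = (C_{M0}−C_M)−C_N = 2.870 mol·L⁻¹; S̃_{N/P} = 1.195/2.870 = 0.416.

0.416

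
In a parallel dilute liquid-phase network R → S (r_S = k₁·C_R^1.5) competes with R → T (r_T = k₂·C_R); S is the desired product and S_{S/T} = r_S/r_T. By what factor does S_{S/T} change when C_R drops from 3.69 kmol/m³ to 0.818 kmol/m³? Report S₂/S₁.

S_{S/T} = (k₁/k₂)·C_R^0.5, so S₂/S₁ = (C_{R,2}/C_{R,1})^0.5.
= (0.818/3.69)^0.5 = (0.2217)^0.5 = 0.471.
Selectivity toward S falls as C_R falls — high-concentration operation is favoured.

0.471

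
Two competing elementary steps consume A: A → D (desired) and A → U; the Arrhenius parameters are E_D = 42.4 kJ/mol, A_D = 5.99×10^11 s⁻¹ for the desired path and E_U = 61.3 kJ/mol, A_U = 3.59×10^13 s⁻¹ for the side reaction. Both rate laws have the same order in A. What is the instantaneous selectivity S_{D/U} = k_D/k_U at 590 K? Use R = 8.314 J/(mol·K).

0.786

k_D/k_U = (A_D/A_U)·exp[−(E_D−E_U)/(RT)] = (A_D/A_U)·exp[(E_U−E_D)/(RT)].
(E_U−E_D)/(RT) = (61.3−42.4)×10³/(8.314×590) = 18900/4905 = 3.853.
k_D/k_U = (5.99×10^11/3.59×10^13)·exp(3.853) = 0.01669 × 47.13 = 0.786.
Since E_D < E_U, lowering the temperature improves selectivity toward D.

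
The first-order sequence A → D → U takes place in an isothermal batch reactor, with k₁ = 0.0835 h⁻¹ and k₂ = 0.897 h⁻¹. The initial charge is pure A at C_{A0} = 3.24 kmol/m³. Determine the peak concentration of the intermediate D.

0.236 kmol/m³

For a first-order series the maximum intermediate yield is C_{D,max}/C_{A0} = (k₁/k₂)^[k₂/(k₂−k₁)].
= (0.0835/0.897)^(0.897/(0.897−0.0835)) = (0.09309)^(1.103) = 0.07296.
C_{D,max} = 0.07296×3.24 = 0.236 kmol/m³.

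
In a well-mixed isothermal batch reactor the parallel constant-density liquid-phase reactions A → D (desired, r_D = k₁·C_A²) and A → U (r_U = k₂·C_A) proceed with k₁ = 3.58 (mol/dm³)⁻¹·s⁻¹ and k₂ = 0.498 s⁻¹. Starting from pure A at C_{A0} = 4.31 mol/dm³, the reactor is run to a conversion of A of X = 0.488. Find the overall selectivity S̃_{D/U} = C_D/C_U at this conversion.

C_A = C_{A0}(1−X) = 2.207 mol/dm³.
Along a PFR/batch, dC_U/dC_A = −r_U/(r_D+r_U) = −k₂/(k₂+k₁·C_A).
Integrating from C_{A0} to C_A: C_U = (0.498/3.58)·ln[(0.498+3.58·4.31)/(0.498+3.58·2.21)] = 0.1391·ln(15.93/8.398) = 0.08904 mol/dm³.
Then C_D = (C_{A0}−C_A) − C_U = 2.103 − 0.08904 = 2.014 mol/dm³.
S̃_{D/U} = C_D/C_U = 2.014/0.08904 = 22.6.

22.6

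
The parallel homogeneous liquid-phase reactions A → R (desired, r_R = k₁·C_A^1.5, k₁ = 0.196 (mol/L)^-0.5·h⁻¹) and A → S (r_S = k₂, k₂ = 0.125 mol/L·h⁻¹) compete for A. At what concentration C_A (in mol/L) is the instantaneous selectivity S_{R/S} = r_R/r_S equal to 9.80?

S_{R/S} = (k₁/k₂)·C_A^1.5 ⇒ C_A = (S·k₂/k₁)^(1/1.5).
= (9.80×0.125/0.196)^(0.6667) = (6.250)^(0.6667) = 3.39 mol/L.

3.39 mol/L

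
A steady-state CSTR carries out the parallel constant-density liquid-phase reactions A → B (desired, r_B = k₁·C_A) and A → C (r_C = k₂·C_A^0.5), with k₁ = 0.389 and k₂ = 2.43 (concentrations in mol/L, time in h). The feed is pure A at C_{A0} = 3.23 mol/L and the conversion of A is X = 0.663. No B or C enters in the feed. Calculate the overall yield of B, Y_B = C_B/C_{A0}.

0.0949

Exit C_A = C_{A0}(1−X) = 3.23×0.337 = 1.089 mol/L.
Rates in a CSTR are evaluated at the outlet concentration: r_B = 0.389×1.089 = 0.4234, r_C = 2.43×1.089^0.5 = 2.535.
Fraction of consumed A going to B: r_B/(r_B+r_C) = 0.1431.
C_B = 0.1431·C_{A0}·X = 0.1431×3.23×0.663 = 0.306 mol/L; Y_B = C_B/C_{A0} = 0.0949.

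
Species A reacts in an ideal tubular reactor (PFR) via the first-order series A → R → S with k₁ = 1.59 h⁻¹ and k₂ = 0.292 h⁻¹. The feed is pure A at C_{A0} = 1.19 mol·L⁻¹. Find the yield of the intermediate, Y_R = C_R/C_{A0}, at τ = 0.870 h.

The intermediate concentration in a first-order A→B→C sequence is C_R = k₁C_{A0}(e^(−k₁τ) − e^(−k₂τ))/(k₂−k₁).
e^(−k₁τ) = e^(−1.59×0.870) = e^(−1.383) = 0.2507; e^(−k₂τ) = e^(−0.2540) = 0.7757.
C_R = 1.59×1.19/(0.292−1.59) × (0.2507−0.7757) = (-1.458)×(-0.5249) = 0.7652 mol·L⁻¹.
Y_R = C_R/C_{A0} = 0.7652/1.19 = 0.643.

0.643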